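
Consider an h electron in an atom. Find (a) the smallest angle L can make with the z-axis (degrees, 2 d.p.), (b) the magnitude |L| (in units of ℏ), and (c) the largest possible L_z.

An h state has l = 5.
cos θ_min = 5/√30, so θ_min ≈ 24.09°.
|L| = ℏ√(5·6) = √30 ℏ ≈ 5.477ℏ.
L_z,max = lℏ = 5ℏ.

θ_min ≈ 24.09°; |L| = √30 ℏ ≈ 5.477ℏ; L_z,max = 5ℏ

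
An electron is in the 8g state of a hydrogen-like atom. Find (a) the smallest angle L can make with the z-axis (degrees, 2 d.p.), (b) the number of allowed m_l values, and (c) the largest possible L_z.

For 8g, l = 4.
cos θ_min = 4/√20, so θ_min ≈ 26.57°.
There are 2l+1 = 9 values of m_l.
L_z,max = lℏ = 4ℏ.

θ_min ≈ 26.57°; 9 values; L_z,max = 4ℏ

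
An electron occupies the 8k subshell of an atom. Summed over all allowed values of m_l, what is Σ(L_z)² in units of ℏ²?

For 8k, l = 7.
The allowed m_l values are -7, -6, -5, -4, -3, -2, -1, 0, 1, 2, 3, 4, 5, 6, 7.
Summing m² from −7 to 7: Σ m_l² = 280.

Σ(L_z)² = 280 ℏ²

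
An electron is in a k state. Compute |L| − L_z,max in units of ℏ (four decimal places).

For a k orbital, l = 7.
|L| = 2√14 ℏ ≈ 7.4833ℏ, while L_z,max = lℏ = 7ℏ.
The difference is (2√14 − 7)ℏ ≈ 0.4833ℏ.

|L| − L_z,max ≈ 0.4833ℏ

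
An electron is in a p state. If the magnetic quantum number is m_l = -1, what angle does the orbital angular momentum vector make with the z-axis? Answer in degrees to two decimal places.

A p state has l = 1.
|L| = ℏ√(l(l+1)) = √2 ℏ.
L_z = m_l ℏ = −1ℏ.
cos θ = L_z/|L| = -1/√2, so θ ≈ 135.00°.

θ ≈ 135.00°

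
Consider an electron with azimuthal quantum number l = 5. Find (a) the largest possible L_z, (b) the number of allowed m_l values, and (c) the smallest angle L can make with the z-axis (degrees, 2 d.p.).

L_z,max = lℏ = 5ℏ.
There are 2l+1 = 11 values of m_l.
cos θ_min = 5/√30, so θ_min ≈ 24.09°.

L_z,max = 5ℏ; 11 values; θ_min ≈ 24.09°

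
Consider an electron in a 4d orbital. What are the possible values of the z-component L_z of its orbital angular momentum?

L_z ∈ {−2ℏ, −ℏ, 0, ℏ, 2ℏ}

4d means n = 4, l = 2.
L_z = m_l ℏ with m_l ranging from −l to +l in integer steps.
For l = 2: m_l ∈ {-2, -1, 0, 1, 2}.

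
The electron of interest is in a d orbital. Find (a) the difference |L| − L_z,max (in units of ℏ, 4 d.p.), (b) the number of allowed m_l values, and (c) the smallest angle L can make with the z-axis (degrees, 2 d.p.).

|L|−L_z,max ≈ 0.4495ℏ; 5 values; θ_min ≈ 35.26°

D corresponds to l = 2.
|L| − L_z,max = (√6 − 2)ℏ ≈ 0.4495ℏ.
There are 2l+1 = 5 values of m_l.
cos θ_min = 2/√6, so θ_min ≈ 35.26°.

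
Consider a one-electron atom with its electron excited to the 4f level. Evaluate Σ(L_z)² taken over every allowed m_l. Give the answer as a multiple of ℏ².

The 4f level has l = 3.
m_l ∈ {-3, -2, -1, 0, 1, 2, 3}.
Σ m_l² = l(l+1)(2l+1)/3 = 3·4·7/3 = 28.

Σ(L_z)² = 28 ℏ²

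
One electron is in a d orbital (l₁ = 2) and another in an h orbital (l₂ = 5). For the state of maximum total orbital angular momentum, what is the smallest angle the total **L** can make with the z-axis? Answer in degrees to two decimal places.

L runs from |2 − 5| = 3 to 2 + 5 = 7.
Allowed values: L = 3, 4, 5, 6, 7.
The maximum is L = 7, with |L_tot| = ℏ√(7·8) = 2√14 ℏ.
The minimum angle with z is arccos(7/√56) ≈ 20.70°.

θ_min ≈ 20.70°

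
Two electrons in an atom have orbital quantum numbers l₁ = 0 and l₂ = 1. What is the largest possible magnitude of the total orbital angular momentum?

The total orbital quantum number L ranges from |l₁ − l₂| to l₁ + l₂ in integer steps.
So L can be 1.
The largest magnitude corresponds to L = 1: |L_tot| = ℏ√(1·2) = √2 ℏ.

|L_tot|_max = √2 ℏ ≈ 1.414ℏ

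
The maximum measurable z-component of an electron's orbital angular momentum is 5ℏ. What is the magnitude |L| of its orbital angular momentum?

|L| = √30 ℏ ≈ 5.477ℏ

The maximum L_z equals lℏ, giving l = 5.
|L| = ℏ√(l(l+1)) = √30 ℏ.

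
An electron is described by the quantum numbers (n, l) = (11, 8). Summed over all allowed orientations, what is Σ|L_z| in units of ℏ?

The allowed m_l values are -8, -7, -6, -5, -4, -3, -2, -1, 0, 1, 2, 3, 4, 5, 6, 7, 8.
Σ|m_l| = l(l+1) = 72.

Σ|L_z| = 72 ℏ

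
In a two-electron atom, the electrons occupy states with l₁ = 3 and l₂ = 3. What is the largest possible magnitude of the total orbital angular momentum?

|L_tot|_max = √42 ℏ ≈ 6.481ℏ

Angular momentum addition gives L = |l₁ − l₂|, …, l₁ + l₂.
Allowed values: L = 0, 1, 2, 3, 4, 5, 6.
The largest magnitude corresponds to L = 6: |L_tot| = ℏ√(6·7) = √42 ℏ.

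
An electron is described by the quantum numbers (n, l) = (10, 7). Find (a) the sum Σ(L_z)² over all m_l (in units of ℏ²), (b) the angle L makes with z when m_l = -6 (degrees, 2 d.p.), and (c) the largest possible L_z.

Σ(L_z)² = 280 ℏ²; θ(m_l=-6) ≈ 143.30°; L_z,max = 7ℏ

Σ m_l² = 280, so Σ(L_z)² = 280 ℏ².
For m_l = -6: cos θ = -6/√56, θ ≈ 143.30°.
L_z,max = lℏ = 7ℏ.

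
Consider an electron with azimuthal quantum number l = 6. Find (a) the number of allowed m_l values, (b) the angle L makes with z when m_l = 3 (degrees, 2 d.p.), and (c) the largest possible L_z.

There are 2l+1 = 13 values of m_l.
For m_l = 3: cos θ = 3/√42, θ ≈ 62.42°.
L_z,max = lℏ = 6ℏ.

13 values; θ(m_l=3) ≈ 62.42°; L_z,max = 6ℏ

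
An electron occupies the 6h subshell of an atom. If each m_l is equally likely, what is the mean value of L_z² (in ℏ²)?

⟨L_z²⟩ = 10 ℏ²

For 6h, l = 5.
m_l ∈ {-5, -4, -3, -2, -1, 0, 1, 2, 3, 4, 5}.
Average of L_z² over 11 states: 110/11 ℏ² = 10 ℏ².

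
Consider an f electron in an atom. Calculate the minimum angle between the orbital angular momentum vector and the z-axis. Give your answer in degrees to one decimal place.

θ_min ≈ 30.0°

An f state has l = 3.
|L| = ℏ√(l(l+1)) = 2√3 ℏ.
The smallest angle corresponds to the largest L_z, i.e. m_l = l = 3, giving L_z = 3ℏ.
cos θ_min = 3/√12, so θ_min ≈ 30.0°.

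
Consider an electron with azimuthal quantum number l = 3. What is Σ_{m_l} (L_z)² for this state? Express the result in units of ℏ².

m_l ∈ {-3, -2, -1, 0, 1, 2, 3}.
Σ m_l² = l(l+1)(2l+1)/3 = 3·4·7/3 = 28.

Σ(L_z)² = 28 ℏ²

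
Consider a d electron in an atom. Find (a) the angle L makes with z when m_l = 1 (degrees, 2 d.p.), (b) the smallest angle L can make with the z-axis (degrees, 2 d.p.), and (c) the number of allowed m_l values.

For a d orbital, l = 2.
For m_l = 1: cos θ = 1/√6, θ ≈ 65.91°.
cos θ_min = 2/√6, so θ_min ≈ 35.26°.
There are 2l+1 = 5 values of m_l.

θ(m_l=1) ≈ 65.91°; θ_min ≈ 35.26°; 5 values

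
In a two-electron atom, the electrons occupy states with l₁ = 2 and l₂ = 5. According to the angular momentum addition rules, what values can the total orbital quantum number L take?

By the triangle rule, |l₁ − l₂| ≤ L ≤ l₁ + l₂.
Allowed values: L = 3, 4, 5, 6, 7.

L = 3, 4, 5, 6, 7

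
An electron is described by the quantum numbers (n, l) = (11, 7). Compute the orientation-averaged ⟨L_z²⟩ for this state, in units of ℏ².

m_l ∈ {-7, -6, -5, -4, -3, -2, -1, 0, 1, 2, 3, 4, 5, 6, 7}.
⟨L_z²⟩ = ℏ²·l(l+1)/3 = 18.67ℏ².

⟨L_z²⟩ = 18.67 ℏ²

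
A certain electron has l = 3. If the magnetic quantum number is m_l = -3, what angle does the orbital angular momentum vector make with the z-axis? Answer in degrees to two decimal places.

|L| = √(l(l+1)) ℏ = 2√3 ℏ.
L_z = m_l ℏ = −3ℏ.
cos θ = L_z/|L| = -3/√12, so θ ≈ 150.00°.

θ ≈ 150.00°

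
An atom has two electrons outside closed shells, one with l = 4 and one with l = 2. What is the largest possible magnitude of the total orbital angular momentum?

|L_tot|_max = √42 ℏ ≈ 6.481ℏ

Angular momentum addition gives L = |l₁ − l₂|, …, l₁ + l₂.
So L can be 2, 3, 4, 5, 6.
The largest magnitude corresponds to L = 6: |L_tot| = ℏ√(6·7) = √42 ℏ.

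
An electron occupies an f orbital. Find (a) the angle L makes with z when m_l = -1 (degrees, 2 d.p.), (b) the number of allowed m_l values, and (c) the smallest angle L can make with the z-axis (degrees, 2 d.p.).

An f state has l = 3.
For m_l = -1: cos θ = -1/√12, θ ≈ 106.78°.
There are 2l+1 = 7 values of m_l.
cos θ_min = 3/√12, so θ_min ≈ 30.00°.

θ(m_l=-1) ≈ 106.78°; 7 values; θ_min ≈ 30.00°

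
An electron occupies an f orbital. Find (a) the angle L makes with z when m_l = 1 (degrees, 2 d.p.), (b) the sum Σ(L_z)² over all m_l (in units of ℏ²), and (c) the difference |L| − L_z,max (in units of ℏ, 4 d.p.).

For an f orbital, l = 3.
For m_l = 1: cos θ = 1/√12, θ ≈ 73.22°.
Σ m_l² = 28, so Σ(L_z)² = 28 ℏ².
|L| − L_z,max = (2√3 − 3)ℏ ≈ 0.4641ℏ.

θ(m_l=1) ≈ 73.22°; Σ(L_z)² = 28 ℏ²; |L|−L_z,max ≈ 0.4641ℏ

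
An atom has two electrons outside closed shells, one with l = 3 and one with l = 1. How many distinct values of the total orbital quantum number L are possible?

The total orbital quantum number L ranges from |l₁ − l₂| to l₁ + l₂ in integer steps.
Allowed values: L = 2, 3, 4.
That is 3 values.

3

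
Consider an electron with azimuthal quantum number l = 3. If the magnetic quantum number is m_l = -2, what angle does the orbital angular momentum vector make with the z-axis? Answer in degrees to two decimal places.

θ ≈ 125.26°

|L|² = l(l+1)ℏ² = 12ℏ², so |L| = 2√3 ℏ.
L_z = m_l ℏ = −2ℏ.
cos θ = L_z/|L| = -2/√12, so θ ≈ 125.26°.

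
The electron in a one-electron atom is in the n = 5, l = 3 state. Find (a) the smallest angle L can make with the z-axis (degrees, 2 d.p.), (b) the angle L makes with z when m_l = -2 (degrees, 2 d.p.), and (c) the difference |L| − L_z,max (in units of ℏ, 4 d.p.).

θ_min ≈ 30.00°; θ(m_l=-2) ≈ 125.26°; |L|−L_z,max ≈ 0.4641ℏ

cos θ_min = 3/√12, so θ_min ≈ 30.00°.
For m_l = -2: cos θ = -2/√12, θ ≈ 125.26°.
|L| − L_z,max = (2√3 − 3)ℏ ≈ 0.4641ℏ.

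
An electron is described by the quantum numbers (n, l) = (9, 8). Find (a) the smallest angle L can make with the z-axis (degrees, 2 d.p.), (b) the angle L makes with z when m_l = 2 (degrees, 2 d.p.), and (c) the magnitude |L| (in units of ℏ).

cos θ_min = 8/√72, so θ_min ≈ 19.47°.
For m_l = 2: cos θ = 2/√72, θ ≈ 76.37°.
|L| = ℏ√(8·9) = 6√2 ℏ ≈ 8.485ℏ.

θ_min ≈ 19.47°; θ(m_l=2) ≈ 76.37°; |L| = 6√2 ℏ ≈ 8.485ℏ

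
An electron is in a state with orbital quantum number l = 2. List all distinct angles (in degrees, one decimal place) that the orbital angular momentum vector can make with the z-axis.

|L| = √(l(l+1)) ℏ = √6 ℏ.
cos θ = m_l/√6 for each m_l ∈ {-2, -1, 0, 1, 2}.

θ ∈ {35.3°, 65.9°, 90.0°, 114.1°, 144.7°}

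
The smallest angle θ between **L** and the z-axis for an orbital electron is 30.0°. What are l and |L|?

l = 3, |L| = 2√3 ℏ ≈ 3.464ℏ

cos²θ_min = l/(l+1) = 0.7500.
l = cos²θ/sin²θ ≈ 3.
Then |L| = ℏ√(3·4) = 2√3 ℏ.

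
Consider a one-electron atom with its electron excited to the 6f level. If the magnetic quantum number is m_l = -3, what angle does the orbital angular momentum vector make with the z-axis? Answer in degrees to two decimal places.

θ ≈ 150.00°

The 6f level has l = 3.
|L| = √(l(l+1)) ℏ = 2√3 ℏ.
L_z = m_l ℏ = −3ℏ.
cos θ = L_z/|L| = -3/√12, so θ ≈ 150.00°.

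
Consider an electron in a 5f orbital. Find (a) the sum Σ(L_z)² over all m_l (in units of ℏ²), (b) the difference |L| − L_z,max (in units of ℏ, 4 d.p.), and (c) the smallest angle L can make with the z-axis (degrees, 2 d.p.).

The 5f subshell has l = 3.
Σ m_l² = 28, so Σ(L_z)² = 28 ℏ².
|L| − L_z,max = (2√3 − 3)ℏ ≈ 0.4641ℏ.
cos θ_min = 3/√12, so θ_min ≈ 30.00°.

Σ(L_z)² = 28 ℏ²; |L|−L_z,max ≈ 0.4641ℏ; θ_min ≈ 30.00°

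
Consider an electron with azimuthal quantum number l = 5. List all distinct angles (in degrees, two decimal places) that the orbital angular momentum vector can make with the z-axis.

|L| = ℏ√(l(l+1)) = √30 ℏ.
cos θ = m_l/√30 for each m_l ∈ {-5, -4, -3, -2, -1, 0, 1, 2, 3, 4, 5}.

θ ∈ {24.09°, 43.09°, 56.79°, 68.58°, 79.48°, 90.00°, 100.52°, 111.42°, 123.21°, 136.91°, 155.91°}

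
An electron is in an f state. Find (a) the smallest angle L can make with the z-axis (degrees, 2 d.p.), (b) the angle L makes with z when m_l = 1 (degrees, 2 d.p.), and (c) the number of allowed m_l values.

θ_min ≈ 30.00°; θ(m_l=1) ≈ 73.22°; 7 values

For an f orbital, l = 3.
cos θ_min = 3/√12, so θ_min ≈ 30.00°.
For m_l = 1: cos θ = 1/√12, θ ≈ 73.22°.
There are 2l+1 = 7 values of m_l.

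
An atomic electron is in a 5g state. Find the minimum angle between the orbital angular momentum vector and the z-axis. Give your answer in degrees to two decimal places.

For 5g, l = 4.
|L| = ℏ√(l(l+1)) = 2√5 ℏ.
The smallest angle corresponds to the largest L_z, i.e. m_l = l = 4, giving L_z = 4ℏ.
cos θ_min = 4/√20, so θ_min ≈ 26.57°.

θ_min ≈ 26.57°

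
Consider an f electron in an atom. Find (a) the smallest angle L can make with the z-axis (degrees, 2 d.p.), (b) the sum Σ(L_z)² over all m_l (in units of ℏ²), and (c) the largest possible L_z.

θ_min ≈ 30.00°; Σ(L_z)² = 28 ℏ²; L_z,max = 3ℏ

The letter f corresponds to l = 3.
cos θ_min = 3/√12, so θ_min ≈ 30.00°.
Σ m_l² = 28, so Σ(L_z)² = 28 ℏ².
L_z,max = lℏ = 3ℏ.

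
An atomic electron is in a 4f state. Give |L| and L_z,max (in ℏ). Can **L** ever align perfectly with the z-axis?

The 4f subshell has l = 3.
|L| = 2√3 ℏ ≈ 3.4641ℏ, while L_z,max = lℏ = 3ℏ.
Since |L| > L_z,max, the vector can never point exactly along z; the closest it comes is θ_min = arccos(3/√12) ≈ 30.0°.

No: L_z,max = 3ℏ < |L| = 2√3 ℏ ≈ 3.464ℏ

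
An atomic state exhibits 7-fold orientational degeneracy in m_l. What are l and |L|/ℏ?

7 = 2l + 1, so l = (7−1)/2 = 3.
Then |L| = √(l(l+1)) ℏ = 2√3 ℏ.

l = 3, |L| = 2√3 ℏ ≈ 3.464ℏ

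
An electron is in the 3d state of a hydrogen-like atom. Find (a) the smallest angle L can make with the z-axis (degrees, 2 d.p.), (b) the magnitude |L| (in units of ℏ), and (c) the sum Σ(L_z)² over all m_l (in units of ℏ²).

θ_min ≈ 35.26°; |L| = √6 ℏ ≈ 2.449ℏ; Σ(L_z)² = 10 ℏ²

The 3d subshell has l = 2.
cos θ_min = 2/√6, so θ_min ≈ 35.26°.
|L| = ℏ√(2·3) = √6 ℏ ≈ 2.449ℏ.
Σ m_l² = 10, so Σ(L_z)² = 10 ℏ².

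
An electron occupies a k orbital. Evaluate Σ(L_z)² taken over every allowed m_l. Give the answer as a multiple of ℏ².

A k state has l = 7.
m_l ∈ {-7, -6, -5, -4, -3, -2, -1, 0, 1, 2, 3, 4, 5, 6, 7}.
Summing m² from −7 to 7: Σ m_l² = 280.

Σ(L_z)² = 280 ℏ²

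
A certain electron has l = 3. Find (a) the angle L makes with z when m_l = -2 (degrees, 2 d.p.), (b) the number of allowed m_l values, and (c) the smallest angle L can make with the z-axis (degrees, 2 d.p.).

θ(m_l=-2) ≈ 125.26°; 7 values; θ_min ≈ 30.00°

For m_l = -2: cos θ = -2/√12, θ ≈ 125.26°.
There are 2l+1 = 7 values of m_l.
cos θ_min = 3/√12, so θ_min ≈ 30.00°.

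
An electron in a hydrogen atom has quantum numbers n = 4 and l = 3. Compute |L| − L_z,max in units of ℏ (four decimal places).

|L| − L_z,max ≈ 0.4641ℏ

|L| = 2√3 ℏ ≈ 3.4641ℏ, while L_z,max = lℏ = 3ℏ.
The difference is (2√3 − 3)ℏ ≈ 0.4641ℏ.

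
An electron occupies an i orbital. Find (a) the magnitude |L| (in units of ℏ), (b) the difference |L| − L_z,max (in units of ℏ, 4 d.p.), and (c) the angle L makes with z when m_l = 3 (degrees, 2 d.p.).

I corresponds to l = 6.
|L| = ℏ√(6·7) = √42 ℏ ≈ 6.481ℏ.
|L| − L_z,max = (√42 − 6)ℏ ≈ 0.4807ℏ.
For m_l = 3: cos θ = 3/√42, θ ≈ 62.42°.

|L| = √42 ℏ ≈ 6.481ℏ; |L|−L_z,max ≈ 0.4807ℏ; θ(m_l=3) ≈ 62.42°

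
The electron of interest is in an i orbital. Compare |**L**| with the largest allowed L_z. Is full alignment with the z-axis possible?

No: L_z,max = 6ℏ < |L| = √42 ℏ ≈ 6.481ℏ

I corresponds to l = 6.
|L| = √42 ℏ ≈ 6.4807ℏ, while L_z,max = lℏ = 6ℏ.
Since |L| > L_z,max, the vector can never point exactly along z; the closest it comes is θ_min = arccos(6/√42) ≈ 22.2°.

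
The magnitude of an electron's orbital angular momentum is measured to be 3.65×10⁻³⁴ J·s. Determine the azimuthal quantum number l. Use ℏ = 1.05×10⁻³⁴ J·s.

l = 3

Dividing by ℏ: |L|/ℏ ≈ 3.476.
l(l+1) ≈ 3.476² ≈ 12.08, so l = 3.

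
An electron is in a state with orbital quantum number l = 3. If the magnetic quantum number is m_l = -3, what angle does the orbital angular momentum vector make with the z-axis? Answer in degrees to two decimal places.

θ ≈ 150.00°

|L| = √(l(l+1)) ℏ = 2√3 ℏ.
L_z = m_l ℏ = −3ℏ.
cos θ = L_z/|L| = -3/√12, so θ ≈ 150.00°.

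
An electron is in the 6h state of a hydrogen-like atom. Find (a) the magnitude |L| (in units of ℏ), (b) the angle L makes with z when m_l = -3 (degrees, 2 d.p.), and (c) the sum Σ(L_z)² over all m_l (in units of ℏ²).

|L| = √30 ℏ ≈ 5.477ℏ; θ(m_l=-3) ≈ 123.21°; Σ(L_z)² = 110 ℏ²

The 6h subshell has l = 5.
|L| = ℏ√(5·6) = √30 ℏ ≈ 5.477ℏ.
For m_l = -3: cos θ = -3/√30, θ ≈ 123.21°.
Σ m_l² = 110, so Σ(L_z)² = 110 ℏ².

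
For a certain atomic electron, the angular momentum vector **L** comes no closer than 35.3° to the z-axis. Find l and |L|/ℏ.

l = 2, |L| = √6 ℏ ≈ 2.449ℏ

At minimum angle, m_l = l, so cos θ = l/√(l(l+1)); cos²θ = l/(l+1) = 0.6661.
Solving: l = 2.
Then |L| = ℏ√(2·3) = √6 ℏ.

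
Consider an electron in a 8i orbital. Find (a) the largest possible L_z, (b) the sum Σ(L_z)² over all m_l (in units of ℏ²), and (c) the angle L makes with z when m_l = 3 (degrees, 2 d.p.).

The 8i subshell has l = 6.
L_z,max = lℏ = 6ℏ.
Σ m_l² = 182, so Σ(L_z)² = 182 ℏ².
For m_l = 3: cos θ = 3/√42, θ ≈ 62.42°.

L_z,max = 6ℏ; Σ(L_z)² = 182 ℏ²; θ(m_l=3) ≈ 62.42°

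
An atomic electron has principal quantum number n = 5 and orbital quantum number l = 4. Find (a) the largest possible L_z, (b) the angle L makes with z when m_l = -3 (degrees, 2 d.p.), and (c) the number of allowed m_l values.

L_z,max = lℏ = 4ℏ.
For m_l = -3: cos θ = -3/√20, θ ≈ 132.13°.
There are 2l+1 = 9 values of m_l.

L_z,max = 4ℏ; θ(m_l=-3) ≈ 132.13°; 9 values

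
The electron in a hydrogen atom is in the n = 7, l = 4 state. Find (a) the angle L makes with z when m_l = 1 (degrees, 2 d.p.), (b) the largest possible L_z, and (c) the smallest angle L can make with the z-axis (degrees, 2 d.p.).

θ(m_l=1) ≈ 77.08°; L_z,max = 4ℏ; θ_min ≈ 26.57°

For m_l = 1: cos θ = 1/√20, θ ≈ 77.08°.
L_z,max = lℏ = 4ℏ.
cos θ_min = 4/√20, so θ_min ≈ 26.57°.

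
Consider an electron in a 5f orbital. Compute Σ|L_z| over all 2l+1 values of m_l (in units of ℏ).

Σ|L_z| = 12 ℏ

5f means n = 5, l = 3.
m_l ∈ {-3, -2, -1, 0, 1, 2, 3}.
Σ|m_l| = 2·3(3+1)/2 = 12.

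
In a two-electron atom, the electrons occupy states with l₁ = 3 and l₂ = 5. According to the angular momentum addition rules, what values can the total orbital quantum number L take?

By the triangle rule, |l₁ − l₂| ≤ L ≤ l₁ + l₂.
Allowed values: L = 2, 3, 4, 5, 6, 7, 8.

L = 2, 3, 4, 5, 6, 7, 8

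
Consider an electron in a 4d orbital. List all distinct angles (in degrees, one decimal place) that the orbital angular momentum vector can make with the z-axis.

The 4d subshell has l = 2.
|L| = √(l(l+1)) ℏ = √6 ℏ.
cos θ = m_l/√6 for each m_l ∈ {-2, -1, 0, 1, 2}.

θ ∈ {35.3°, 65.9°, 90.0°, 114.1°, 144.7°}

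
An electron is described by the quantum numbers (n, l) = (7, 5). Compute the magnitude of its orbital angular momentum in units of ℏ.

|L| = √30 ℏ ≈ 5.477ℏ

|L| = ℏ√(l(l+1)) = ℏ√(5·6) = √30 ℏ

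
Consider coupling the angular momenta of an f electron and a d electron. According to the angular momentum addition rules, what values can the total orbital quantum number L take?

The total orbital quantum number L ranges from |l₁ − l₂| to l₁ + l₂ in integer steps.
So L can be 1, 2, 3, 4, 5.

L = 1, 2, 3, 4, 5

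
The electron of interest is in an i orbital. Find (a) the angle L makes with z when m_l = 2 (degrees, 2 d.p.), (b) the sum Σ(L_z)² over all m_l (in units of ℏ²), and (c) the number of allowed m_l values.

I corresponds to l = 6.
For m_l = 2: cos θ = 2/√42, θ ≈ 72.02°.
Σ m_l² = 182, so Σ(L_z)² = 182 ℏ².
There are 2l+1 = 13 values of m_l.

θ(m_l=2) ≈ 72.02°; Σ(L_z)² = 182 ℏ²; 13 values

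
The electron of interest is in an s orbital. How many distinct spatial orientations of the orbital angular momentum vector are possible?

1

For an s orbital, l = 0.
The number of m_l values is 2l + 1 = 2·0 + 1 = 1.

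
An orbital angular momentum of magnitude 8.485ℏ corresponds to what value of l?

|L| = ℏ√(l(l+1)), so l(l+1) = 72.
l² + l − 72 = 0 ⇒ l = 8.

l = 8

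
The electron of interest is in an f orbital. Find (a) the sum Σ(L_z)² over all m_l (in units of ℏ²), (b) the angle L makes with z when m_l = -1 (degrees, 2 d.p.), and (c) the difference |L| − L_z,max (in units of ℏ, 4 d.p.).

An f state has l = 3.
Σ m_l² = 28, so Σ(L_z)² = 28 ℏ².
For m_l = -1: cos θ = -1/√12, θ ≈ 106.78°.
|L| − L_z,max = (2√3 − 3)ℏ ≈ 0.4641ℏ.

Σ(L_z)² = 28 ℏ²; θ(m_l=-1) ≈ 106.78°; |L|−L_z,max ≈ 0.4641ℏ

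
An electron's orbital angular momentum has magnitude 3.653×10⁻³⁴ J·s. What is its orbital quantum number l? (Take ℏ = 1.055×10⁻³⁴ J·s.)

l = 3

In units of ℏ, |L| ≈ 3.463.
(|L|/ℏ)² = l(l+1) ≈ 11.99 ⇒ l = 3.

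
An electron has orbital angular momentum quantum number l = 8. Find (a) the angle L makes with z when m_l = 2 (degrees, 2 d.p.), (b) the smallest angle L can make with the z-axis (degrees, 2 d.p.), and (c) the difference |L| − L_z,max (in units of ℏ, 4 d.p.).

θ(m_l=2) ≈ 76.37°; θ_min ≈ 19.47°; |L|−L_z,max ≈ 0.4853ℏ

For m_l = 2: cos θ = 2/√72, θ ≈ 76.37°.
cos θ_min = 8/√72, so θ_min ≈ 19.47°.
|L| − L_z,max = (6√2 − 8)ℏ ≈ 0.4853ℏ.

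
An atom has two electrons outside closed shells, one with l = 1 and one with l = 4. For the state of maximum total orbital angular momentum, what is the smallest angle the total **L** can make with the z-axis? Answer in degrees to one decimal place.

By the triangle rule, |l₁ − l₂| ≤ L ≤ l₁ + l₂.
So L can be 3, 4, 5.
The maximum is L = 5, with |L_tot| = ℏ√(5·6) = √30 ℏ.
The minimum angle with z is arccos(5/√30) ≈ 24.1°.

θ_min ≈ 24.1°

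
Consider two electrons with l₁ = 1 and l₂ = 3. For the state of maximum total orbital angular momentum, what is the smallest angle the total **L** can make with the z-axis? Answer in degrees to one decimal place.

The total orbital quantum number L ranges from |l₁ − l₂| to l₁ + l₂ in integer steps.
L ∈ {2, 3, 4}.
The maximum is L = 4, with |L_tot| = ℏ√(4·5) = 2√5 ℏ.
The minimum angle with z is arccos(4/√20) ≈ 26.6°.

θ_min ≈ 26.6°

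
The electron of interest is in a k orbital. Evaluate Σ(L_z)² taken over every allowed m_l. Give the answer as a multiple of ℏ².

For a k orbital, l = 7.
The allowed m_l values are -7, -6, -5, -4, -3, -2, -1, 0, 1, 2, 3, 4, 5, 6, 7.
Σ m_l² = l(l+1)(2l+1)/3 = 7·8·15/3 = 280.

Σ(L_z)² = 280 ℏ²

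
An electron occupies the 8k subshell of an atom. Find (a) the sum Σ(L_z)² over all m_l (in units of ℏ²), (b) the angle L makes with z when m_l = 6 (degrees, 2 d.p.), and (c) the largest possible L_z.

Σ(L_z)² = 280 ℏ²; θ(m_l=6) ≈ 36.70°; L_z,max = 7ℏ

8k means n = 8, l = 7.
Σ m_l² = 280, so Σ(L_z)² = 280 ℏ².
For m_l = 6: cos θ = 6/√56, θ ≈ 36.70°.
L_z,max = lℏ = 7ℏ.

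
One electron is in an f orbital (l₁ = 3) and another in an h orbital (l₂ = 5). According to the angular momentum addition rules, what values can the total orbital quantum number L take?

L = 2, 3, 4, 5, 6, 7, 8

Angular momentum addition gives L = |l₁ − l₂|, …, l₁ + l₂.
L ∈ {2, 3, 4, 5, 6, 7, 8}.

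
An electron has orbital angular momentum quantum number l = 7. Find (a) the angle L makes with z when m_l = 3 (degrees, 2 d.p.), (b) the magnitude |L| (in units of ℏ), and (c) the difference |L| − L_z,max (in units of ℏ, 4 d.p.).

For m_l = 3: cos θ = 3/√56, θ ≈ 66.37°.
|L| = ℏ√(7·8) = 2√14 ℏ ≈ 7.483ℏ.
|L| − L_z,max = (2√14 − 7)ℏ ≈ 0.4833ℏ.

θ(m_l=3) ≈ 66.37°; |L| = 2√14 ℏ ≈ 7.483ℏ; |L|−L_z,max ≈ 0.4833ℏ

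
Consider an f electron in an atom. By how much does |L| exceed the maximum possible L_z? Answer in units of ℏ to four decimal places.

An f state has l = 3.
|L| = 2√3 ℏ ≈ 3.4641ℏ, while L_z,max = lℏ = 3ℏ.
The difference is (2√3 − 3)ℏ ≈ 0.4641ℏ.

|L| − L_z,max ≈ 0.4641ℏ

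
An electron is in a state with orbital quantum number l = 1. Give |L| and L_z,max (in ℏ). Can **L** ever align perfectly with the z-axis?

|L| = √2 ℏ ≈ 1.4142ℏ, while L_z,max = lℏ = 1ℏ.
Since |L| > L_z,max, the vector can never point exactly along z; the closest it comes is θ_min = arccos(1/√2) ≈ 45.0°.

No: L_z,max = 1ℏ < |L| = √2 ℏ ≈ 1.414ℏ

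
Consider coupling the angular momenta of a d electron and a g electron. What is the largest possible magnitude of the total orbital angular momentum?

By the triangle rule, |l₁ − l₂| ≤ L ≤ l₁ + l₂.
So L can be 2, 3, 4, 5, 6.
The largest magnitude corresponds to L = 6: |L_tot| = ℏ√(6·7) = √42 ℏ.

|L_tot|_max = √42 ℏ ≈ 6.481ℏ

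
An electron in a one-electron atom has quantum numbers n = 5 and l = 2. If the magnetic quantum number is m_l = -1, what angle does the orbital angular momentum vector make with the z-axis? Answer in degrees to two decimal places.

|L| = √(l(l+1)) ℏ = √6 ℏ.
L_z = m_l ℏ = −1ℏ.
cos θ = L_z/|L| = -1/√6, so θ ≈ 114.09°.

θ ≈ 114.09°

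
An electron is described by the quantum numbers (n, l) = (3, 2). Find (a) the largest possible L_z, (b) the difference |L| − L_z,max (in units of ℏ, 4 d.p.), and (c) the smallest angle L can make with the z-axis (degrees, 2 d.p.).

L_z,max = 2ℏ; |L|−L_z,max ≈ 0.4495ℏ; θ_min ≈ 35.26°

L_z,max = lℏ = 2ℏ.
|L| − L_z,max = (√6 − 2)ℏ ≈ 0.4495ℏ.
cos θ_min = 2/√6, so θ_min ≈ 35.26°.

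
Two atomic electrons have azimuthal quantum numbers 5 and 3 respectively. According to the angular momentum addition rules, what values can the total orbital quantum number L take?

The total orbital quantum number L ranges from |l₁ − l₂| to l₁ + l₂ in integer steps.
L ∈ {2, 3, 4, 5, 6, 7, 8}.

L = 2, 3, 4, 5, 6, 7, 8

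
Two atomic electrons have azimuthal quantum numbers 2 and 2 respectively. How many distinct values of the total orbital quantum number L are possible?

5

L runs from |2 − 2| = 0 to 2 + 2 = 4.
Allowed values: L = 0, 1, 2, 3, 4.
That is 5 values.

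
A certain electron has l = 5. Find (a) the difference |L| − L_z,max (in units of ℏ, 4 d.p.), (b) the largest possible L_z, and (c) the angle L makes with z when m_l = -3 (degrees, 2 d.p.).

|L| − L_z,max = (√30 − 5)ℏ ≈ 0.4772ℏ.
L_z,max = lℏ = 5ℏ.
For m_l = -3: cos θ = -3/√30, θ ≈ 123.21°.

|L|−L_z,max ≈ 0.4772ℏ; L_z,max = 5ℏ; θ(m_l=-3) ≈ 123.21°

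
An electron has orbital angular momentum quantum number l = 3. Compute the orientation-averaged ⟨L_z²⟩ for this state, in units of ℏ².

m_l runs from −3 to 3, i.e. {-3, -2, -1, 0, 1, 2, 3}.
Average of L_z² over 7 states: 28/7 ℏ² = 4 ℏ².

⟨L_z²⟩ = 4 ℏ²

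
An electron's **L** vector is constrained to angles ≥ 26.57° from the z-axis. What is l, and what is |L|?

l = 4, |L| = 2√5 ℏ ≈ 4.472ℏ

cos θ_min = l/√(l(l+1)) = √(l/(l+1)), so l/(l+1) = cos²(26.57°) = 0.7999.
Thus l = 0.7999/(1 − 0.7999) ≈ 4.
Then |L| = ℏ√(4·5) = 2√5 ℏ.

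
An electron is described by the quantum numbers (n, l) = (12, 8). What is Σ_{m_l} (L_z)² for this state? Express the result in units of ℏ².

Σ(L_z)² = 408 ℏ²

The allowed m_l values are -8, -7, -6, -5, -4, -3, -2, -1, 0, 1, 2, 3, 4, 5, 6, 7, 8.
Σ m_l² = 2·(1 + 4 + 9 + 16 + 25 + 36 + 49 + 64) = 408.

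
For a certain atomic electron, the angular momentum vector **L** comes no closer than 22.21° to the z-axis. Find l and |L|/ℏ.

l = 6, |L| = √42 ℏ ≈ 6.481ℏ

cos²θ_min = l/(l+1) = 0.8571.
l = cos²θ/sin²θ ≈ 6.
Then |L| = ℏ√(6·7) = √42 ℏ.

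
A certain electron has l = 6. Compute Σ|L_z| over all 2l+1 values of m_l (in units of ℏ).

m_l runs from −6 to 6, i.e. {-6, -5, -4, -3, -2, -1, 0, 1, 2, 3, 4, 5, 6}.
Σ|m_l| = 2·6(6+1)/2 = 42.

Σ|L_z| = 42 ℏ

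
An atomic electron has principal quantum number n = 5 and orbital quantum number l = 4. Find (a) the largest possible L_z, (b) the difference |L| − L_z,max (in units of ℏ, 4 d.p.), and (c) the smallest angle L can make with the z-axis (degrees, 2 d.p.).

L_z,max = lℏ = 4ℏ.
|L| − L_z,max = (2√5 − 4)ℏ ≈ 0.4721ℏ.
cos θ_min = 4/√20, so θ_min ≈ 26.57°.

L_z,max = 4ℏ; |L|−L_z,max ≈ 0.4721ℏ; θ_min ≈ 26.57°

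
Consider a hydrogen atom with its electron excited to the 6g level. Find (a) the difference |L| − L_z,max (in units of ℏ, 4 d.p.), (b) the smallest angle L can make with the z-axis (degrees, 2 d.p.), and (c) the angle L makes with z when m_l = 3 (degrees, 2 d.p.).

|L|−L_z,max ≈ 0.4721ℏ; θ_min ≈ 26.57°; θ(m_l=3) ≈ 47.87°

The 6g level has l = 4.
|L| − L_z,max = (2√5 − 4)ℏ ≈ 0.4721ℏ.
cos θ_min = 4/√20, so θ_min ≈ 26.57°.
For m_l = 3: cos θ = 3/√20, θ ≈ 47.87°.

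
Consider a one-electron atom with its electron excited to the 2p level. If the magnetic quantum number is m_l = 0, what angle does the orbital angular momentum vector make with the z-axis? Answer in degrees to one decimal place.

θ ≈ 90.0°

The 2p level has l = 1.
|L| = ℏ√(l(l+1)) = √2 ℏ.
L_z = m_l ℏ = 0ℏ.
cos θ = L_z/|L| = 0/√2, so θ ≈ 90.0°.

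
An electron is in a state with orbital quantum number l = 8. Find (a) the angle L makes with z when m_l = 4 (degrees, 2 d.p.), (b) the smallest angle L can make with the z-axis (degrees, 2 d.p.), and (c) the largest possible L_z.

For m_l = 4: cos θ = 4/√72, θ ≈ 61.87°.
cos θ_min = 8/√72, so θ_min ≈ 19.47°.
L_z,max = lℏ = 8ℏ.

θ(m_l=4) ≈ 61.87°; θ_min ≈ 19.47°; L_z,max = 8ℏ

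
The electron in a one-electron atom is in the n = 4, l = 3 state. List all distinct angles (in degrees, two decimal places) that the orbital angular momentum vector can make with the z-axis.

|L| = ℏ√(l(l+1)) = 2√3 ℏ.
cos θ = m_l/√12 for each m_l ∈ {-3, -2, -1, 0, 1, 2, 3}.

θ ∈ {30.00°, 54.74°, 73.22°, 90.00°, 106.78°, 125.26°, 150.00°}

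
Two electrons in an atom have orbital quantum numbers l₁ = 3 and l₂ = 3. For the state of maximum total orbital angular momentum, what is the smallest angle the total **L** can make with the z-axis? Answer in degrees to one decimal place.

By the triangle rule, |l₁ − l₂| ≤ L ≤ l₁ + l₂.
L ∈ {0, 1, 2, 3, 4, 5, 6}.
The maximum is L = 6, with |L_tot| = ℏ√(6·7) = √42 ℏ.
The minimum angle with z is arccos(6/√42) ≈ 22.2°.

θ_min ≈ 22.2°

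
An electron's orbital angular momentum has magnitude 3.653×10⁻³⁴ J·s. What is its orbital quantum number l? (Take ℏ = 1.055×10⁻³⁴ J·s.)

Dividing by ℏ: |L|/ℏ ≈ 3.463.
(|L|/ℏ)² = l(l+1) ≈ 11.99 ⇒ l = 3.

l = 3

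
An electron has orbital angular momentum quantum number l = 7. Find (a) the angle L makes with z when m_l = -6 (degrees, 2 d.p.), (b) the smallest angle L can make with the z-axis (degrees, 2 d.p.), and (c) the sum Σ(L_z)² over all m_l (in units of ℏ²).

For m_l = -6: cos θ = -6/√56, θ ≈ 143.30°.
cos θ_min = 7/√56, so θ_min ≈ 20.70°.
Σ m_l² = 280, so Σ(L_z)² = 280 ℏ².

θ(m_l=-6) ≈ 143.30°; θ_min ≈ 20.70°; Σ(L_z)² = 280 ℏ²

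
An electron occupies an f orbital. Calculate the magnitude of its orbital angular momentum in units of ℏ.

An f state has l = 3.
|L| = ℏ√(l(l+1)) = ℏ√(3·4) = 2√3 ℏ

|L| = 2√3 ℏ ≈ 3.464ℏ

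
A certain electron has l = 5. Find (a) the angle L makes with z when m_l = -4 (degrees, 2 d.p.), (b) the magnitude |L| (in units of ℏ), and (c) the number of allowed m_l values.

For m_l = -4: cos θ = -4/√30, θ ≈ 136.91°.
|L| = ℏ√(5·6) = √30 ℏ ≈ 5.477ℏ.
There are 2l+1 = 11 values of m_l.

θ(m_l=-4) ≈ 136.91°; |L| = √30 ℏ ≈ 5.477ℏ; 11 values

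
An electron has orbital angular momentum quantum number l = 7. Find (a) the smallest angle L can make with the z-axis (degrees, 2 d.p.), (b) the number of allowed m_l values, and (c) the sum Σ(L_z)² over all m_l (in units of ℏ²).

cos θ_min = 7/√56, so θ_min ≈ 20.70°.
There are 2l+1 = 15 values of m_l.
Σ m_l² = 280, so Σ(L_z)² = 280 ℏ².

θ_min ≈ 20.70°; 15 values; Σ(L_z)² = 280 ℏ²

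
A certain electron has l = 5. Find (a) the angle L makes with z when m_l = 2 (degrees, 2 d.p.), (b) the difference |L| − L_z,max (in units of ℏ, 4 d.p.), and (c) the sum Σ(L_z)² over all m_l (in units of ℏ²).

For m_l = 2: cos θ = 2/√30, θ ≈ 68.58°.
|L| − L_z,max = (√30 − 5)ℏ ≈ 0.4772ℏ.
Σ m_l² = 110, so Σ(L_z)² = 110 ℏ².

θ(m_l=2) ≈ 68.58°; |L|−L_z,max ≈ 0.4772ℏ; Σ(L_z)² = 110 ℏ²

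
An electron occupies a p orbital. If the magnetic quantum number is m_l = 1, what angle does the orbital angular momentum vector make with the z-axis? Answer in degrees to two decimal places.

θ ≈ 45.00°

For a p orbital, l = 1.
|L| = √(l(l+1)) ℏ = √2 ℏ.
L_z = m_l ℏ = 1ℏ.
cos θ = L_z/|L| = 1/√2, so θ ≈ 45.00°.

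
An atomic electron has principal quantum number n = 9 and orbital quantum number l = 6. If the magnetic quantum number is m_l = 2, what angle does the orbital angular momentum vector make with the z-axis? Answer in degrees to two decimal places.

|L|² = l(l+1)ℏ² = 42ℏ², so |L| = √42 ℏ.
L_z = m_l ℏ = 2ℏ.
cos θ = L_z/|L| = 2/√42, so θ ≈ 72.02°.

θ ≈ 72.02°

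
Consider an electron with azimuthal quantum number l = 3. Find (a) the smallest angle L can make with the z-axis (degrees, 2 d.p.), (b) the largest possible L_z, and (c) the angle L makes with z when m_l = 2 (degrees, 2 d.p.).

cos θ_min = 3/√12, so θ_min ≈ 30.00°.
L_z,max = lℏ = 3ℏ.
For m_l = 2: cos θ = 2/√12, θ ≈ 54.74°.

θ_min ≈ 30.00°; L_z,max = 3ℏ; θ(m_l=2) ≈ 54.74°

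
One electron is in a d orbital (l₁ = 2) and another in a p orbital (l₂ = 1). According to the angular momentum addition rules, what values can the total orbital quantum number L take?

L = 1, 2, 3

The total orbital quantum number L ranges from |l₁ − l₂| to l₁ + l₂ in integer steps.
Allowed values: L = 1, 2, 3.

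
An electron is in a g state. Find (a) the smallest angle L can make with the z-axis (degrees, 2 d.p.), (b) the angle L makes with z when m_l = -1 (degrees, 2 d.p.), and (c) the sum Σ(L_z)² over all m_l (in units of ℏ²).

θ_min ≈ 26.57°; θ(m_l=-1) ≈ 102.92°; Σ(L_z)² = 60 ℏ²

The letter g corresponds to l = 4.
cos θ_min = 4/√20, so θ_min ≈ 26.57°.
For m_l = -1: cos θ = -1/√20, θ ≈ 102.92°.
Σ m_l² = 60, so Σ(L_z)² = 60 ℏ².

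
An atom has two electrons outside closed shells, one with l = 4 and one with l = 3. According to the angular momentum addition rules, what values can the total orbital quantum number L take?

L = 1, 2, 3, 4, 5, 6, 7

The total orbital quantum number L ranges from |l₁ − l₂| to l₁ + l₂ in integer steps.
L ∈ {1, 2, 3, 4, 5, 6, 7}.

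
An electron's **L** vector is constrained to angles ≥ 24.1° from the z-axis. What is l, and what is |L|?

cos²θ_min = l/(l+1) = 0.8333.
Thus l = 0.8333/(1 − 0.8333) ≈ 5.
Then |L| = ℏ√(5·6) = √30 ℏ.

l = 5, |L| = √30 ℏ ≈ 5.477ℏ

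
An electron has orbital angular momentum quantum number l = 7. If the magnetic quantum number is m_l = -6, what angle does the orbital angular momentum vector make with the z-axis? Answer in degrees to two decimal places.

θ ≈ 143.30°

|L|² = l(l+1)ℏ² = 56ℏ², so |L| = 2√14 ℏ.
L_z = m_l ℏ = −6ℏ.
cos θ = L_z/|L| = -6/√56, so θ ≈ 143.30°.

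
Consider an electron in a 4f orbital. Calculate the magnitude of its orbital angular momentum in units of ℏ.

|L| = 2√3 ℏ ≈ 3.464ℏ

The 4f subshell has l = 3.
|L| = ℏ√(l(l+1)) = ℏ√(3·4) = 2√3 ℏ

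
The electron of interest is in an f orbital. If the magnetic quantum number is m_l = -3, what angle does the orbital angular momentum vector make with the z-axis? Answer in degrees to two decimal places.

θ ≈ 150.00°

For an f orbital, l = 3.
|L| = √(l(l+1)) ℏ = 2√3 ℏ.
L_z = m_l ℏ = −3ℏ.
cos θ = L_z/|L| = -3/√12, so θ ≈ 150.00°.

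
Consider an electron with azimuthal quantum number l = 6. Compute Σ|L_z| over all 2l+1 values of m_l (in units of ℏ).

m_l ∈ {-6, -5, -4, -3, -2, -1, 0, 1, 2, 3, 4, 5, 6}.
Σ|m_l| = l(l+1) = 42.

Σ|L_z| = 42 ℏ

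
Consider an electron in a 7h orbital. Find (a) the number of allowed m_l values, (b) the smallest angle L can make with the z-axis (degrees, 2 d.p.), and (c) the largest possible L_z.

11 values; θ_min ≈ 24.09°; L_z,max = 5ℏ

For 7h, l = 5.
There are 2l+1 = 11 values of m_l.
cos θ_min = 5/√30, so θ_min ≈ 24.09°.
L_z,max = lℏ = 5ℏ.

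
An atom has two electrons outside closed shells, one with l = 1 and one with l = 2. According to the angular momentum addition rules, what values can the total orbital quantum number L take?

L runs from |1 − 2| = 1 to 1 + 2 = 3.
L ∈ {1, 2, 3}.

L = 1, 2, 3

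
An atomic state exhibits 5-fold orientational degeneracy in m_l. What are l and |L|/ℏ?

2l + 1 = 5 ⇒ l = 2.
Then |L| = √(l(l+1)) ℏ = √6 ℏ.

l = 2, |L| = √6 ℏ ≈ 2.449ℏ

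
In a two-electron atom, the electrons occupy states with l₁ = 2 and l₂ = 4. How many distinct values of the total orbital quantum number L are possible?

By the triangle rule, |l₁ − l₂| ≤ L ≤ l₁ + l₂.
So L can be 2, 3, 4, 5, 6.
That is 5 values.

5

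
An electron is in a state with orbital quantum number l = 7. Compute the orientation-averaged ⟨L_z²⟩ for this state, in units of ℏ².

⟨L_z²⟩ = 18.67 ℏ²

m_l runs from −7 to 7, i.e. {-7, -6, -5, -4, -3, -2, -1, 0, 1, 2, 3, 4, 5, 6, 7}.
⟨L_z²⟩ = ℏ²·(Σ m_l²)/(2l+1) = ℏ²·280/15 = 18.67ℏ².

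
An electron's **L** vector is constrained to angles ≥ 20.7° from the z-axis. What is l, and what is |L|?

l = 7, |L| = 2√14 ℏ ≈ 7.483ℏ

At minimum angle, m_l = l, so cos θ = l/√(l(l+1)); cos²θ = l/(l+1) = 0.8751.
Solving: l = 7.
Then |L| = ℏ√(7·8) = 2√14 ℏ.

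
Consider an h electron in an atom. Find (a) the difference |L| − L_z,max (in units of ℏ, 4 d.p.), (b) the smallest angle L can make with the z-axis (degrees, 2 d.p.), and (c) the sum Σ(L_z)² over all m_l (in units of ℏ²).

H corresponds to l = 5.
|L| − L_z,max = (√30 − 5)ℏ ≈ 0.4772ℏ.
cos θ_min = 5/√30, so θ_min ≈ 24.09°.
Σ m_l² = 110, so Σ(L_z)² = 110 ℏ².

|L|−L_z,max ≈ 0.4772ℏ; θ_min ≈ 24.09°; Σ(L_z)² = 110 ℏ²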